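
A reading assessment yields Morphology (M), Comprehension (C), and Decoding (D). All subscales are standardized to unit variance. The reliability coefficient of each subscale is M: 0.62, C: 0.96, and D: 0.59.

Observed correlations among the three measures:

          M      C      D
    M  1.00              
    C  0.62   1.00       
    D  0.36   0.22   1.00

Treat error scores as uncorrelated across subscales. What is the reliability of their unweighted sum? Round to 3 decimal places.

0.846

Var(M+C+D) = 3 + 2·[0.62 + 0.36 + 0.22] = 3 + 2.4 = 5.4.
Under uncorrelated errors the observed covariances equal the true-score covariances, so only the own-variance terms attenuate.
True-score variance = [0.62 + 0.96 + 0.59] + 2.4 = 2.17 + 2.4 = 4.57.
Reliability = 4.57 / 5.4 = 0.846.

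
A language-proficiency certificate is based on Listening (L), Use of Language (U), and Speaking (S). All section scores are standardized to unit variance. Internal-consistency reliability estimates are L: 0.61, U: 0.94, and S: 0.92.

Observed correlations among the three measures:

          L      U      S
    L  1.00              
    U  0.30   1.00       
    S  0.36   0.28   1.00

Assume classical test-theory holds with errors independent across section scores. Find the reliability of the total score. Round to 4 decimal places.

0.8914

Var(L+U+S) = 3 + 2·[0.30 + 0.36 + 0.28] = 3 + 1.88 = 4.88.
Because errors are independent across components, Cov(Tᵢ,Tⱼ) = Cov(Xᵢ,Xⱼ); the off-diagonal part of the true-score variance is the same as above.
True-score variance = [0.61 + 0.94 + 0.92] + 1.88 = 2.47 + 1.88 = 4.35.
Reliability = 4.35 / 4.88 = 0.8914.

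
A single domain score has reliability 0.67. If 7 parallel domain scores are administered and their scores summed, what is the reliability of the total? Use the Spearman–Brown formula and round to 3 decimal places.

0.934

ρ_k = kρ / (1 + (k−1)ρ) = 7·0.67 / (1 + 6·0.67) = 4.690 / 5.020 = 0.934.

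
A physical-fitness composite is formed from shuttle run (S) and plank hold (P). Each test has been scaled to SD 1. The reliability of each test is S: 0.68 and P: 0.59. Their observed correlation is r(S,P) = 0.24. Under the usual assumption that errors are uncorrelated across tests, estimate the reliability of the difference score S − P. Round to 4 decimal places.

0.5197

Var(S−P) = 1 + 1 − 2·0.24 = 2 − 0.48 = 1.52.
Because errors are independent across components, Cov(Tᵢ,Tⱼ) = Cov(Xᵢ,Xⱼ); the off-diagonal part of the true-score variance is the same as above.
True-score variance = [0.68 + 0.59] − 0.48 = 1.27 − 0.48 = 0.79.
Reliability = 0.79 / 1.52 = 0.5197.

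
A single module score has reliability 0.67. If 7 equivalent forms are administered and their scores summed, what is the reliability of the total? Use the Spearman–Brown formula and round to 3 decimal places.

ρ_k = kρ / (1 + (k−1)ρ) = 7·0.67 / (1 + 6·0.67) = 4.690 / 5.020 = 0.934.

0.934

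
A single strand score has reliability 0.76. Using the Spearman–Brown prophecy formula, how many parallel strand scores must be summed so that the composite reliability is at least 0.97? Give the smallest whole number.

11

k ≥ ρ*(1−ρ₁)/(ρ₁(1−ρ*)) = 0.97·0.24 / (0.76·0.03) = 10.211.
Smallest integer k = 11.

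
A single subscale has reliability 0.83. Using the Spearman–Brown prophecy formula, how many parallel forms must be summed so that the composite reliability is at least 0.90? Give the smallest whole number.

k ≥ ρ*(1−ρ₁)/(ρ₁(1−ρ*)) = 0.90·0.17 / (0.83·0.10) = 1.843.
Smallest integer k = 2.

2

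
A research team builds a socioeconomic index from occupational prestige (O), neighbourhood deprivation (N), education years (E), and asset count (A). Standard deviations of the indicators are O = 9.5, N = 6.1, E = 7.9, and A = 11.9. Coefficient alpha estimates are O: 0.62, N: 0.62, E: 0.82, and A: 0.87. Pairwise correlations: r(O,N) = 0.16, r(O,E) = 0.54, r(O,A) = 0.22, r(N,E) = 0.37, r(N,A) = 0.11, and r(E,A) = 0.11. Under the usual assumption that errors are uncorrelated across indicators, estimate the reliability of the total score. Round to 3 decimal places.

Var(O+N+E+A) = 9.5² + 6.1² + 7.9² + 11.9² + 2·[9.5·6.1·0.16 + 9.5·7.9·0.54 + 9.5·11.9·0.22 + 6.1·7.9·0.37 + 6.1·11.9·0.11 + 7.9·11.9·0.11] = 331.48 + 221.653 = 553.133.
Under uncorrelated errors the observed covariances equal the true-score covariances, so only the own-variance terms attenuate.
True-score variance = [9.5²·0.62 + 6.1²·0.62 + 7.9²·0.82 + 11.9²·0.87] + 221.653 = 253.402 + 221.653 = 475.055.
Reliability = 475.055 / 553.133 = 0.859.

0.859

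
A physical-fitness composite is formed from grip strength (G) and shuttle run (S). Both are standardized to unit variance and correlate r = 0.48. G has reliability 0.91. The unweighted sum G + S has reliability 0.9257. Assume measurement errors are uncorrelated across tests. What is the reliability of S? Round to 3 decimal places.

Var(G+S) = 2 + 2·0.48 = 2.960.
True-score variance = ρ_G + ρ_S + 2·0.48, so 0.9257 = (0.91 + ρ_S + 0.96) / 2.960.
ρ_S = 0.9257·2.960 − 0.91 − 0.96 = 0.870.

0.870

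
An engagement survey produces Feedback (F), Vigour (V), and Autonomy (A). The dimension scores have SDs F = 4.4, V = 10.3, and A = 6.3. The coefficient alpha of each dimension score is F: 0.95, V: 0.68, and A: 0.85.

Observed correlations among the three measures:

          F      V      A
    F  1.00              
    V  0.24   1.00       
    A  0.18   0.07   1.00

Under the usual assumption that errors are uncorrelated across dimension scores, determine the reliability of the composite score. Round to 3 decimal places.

0.802

Var(F+V+A) = 4.4² + 10.3² + 6.3² + 2·[4.4·10.3·0.24 + 4.4·6.3·0.18 + 10.3·6.3·0.07] = 165.14 + 40.8174 = 205.957.
Under uncorrelated errors the observed covariances equal the true-score covariances, so only the own-variance terms attenuate.
True-score variance = [4.4²·0.95 + 10.3²·0.68 + 6.3²·0.85] + 40.8174 = 124.27 + 40.8174 = 165.087.
Reliability = 165.087 / 205.957 = 0.802.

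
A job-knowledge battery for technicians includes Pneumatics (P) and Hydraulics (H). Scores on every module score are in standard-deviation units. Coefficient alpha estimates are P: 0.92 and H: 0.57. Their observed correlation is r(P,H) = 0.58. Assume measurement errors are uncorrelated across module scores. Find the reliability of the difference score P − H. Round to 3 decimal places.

0.393

Var(P−H) = 1 + 1 − 2·0.58 = 2 − 1.16 = 0.84.
Under uncorrelated errors the observed covariances equal the true-score covariances, so only the own-variance terms attenuate.
True-score variance = [0.92 + 0.57] − 1.16 = 1.49 − 1.16 = 0.33.
Reliability = 0.33 / 0.84 = 0.393.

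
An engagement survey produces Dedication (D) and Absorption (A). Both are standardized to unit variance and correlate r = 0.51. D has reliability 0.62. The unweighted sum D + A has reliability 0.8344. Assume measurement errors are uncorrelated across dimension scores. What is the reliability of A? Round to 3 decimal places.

0.880

Var(D+A) = 2 + 2·0.51 = 3.020.
True-score variance = ρ_D + ρ_A + 2·0.51, so 0.8344 = (0.62 + ρ_A + 1.02) / 3.020.
ρ_A = 0.8344·3.020 − 0.62 − 1.02 = 0.880.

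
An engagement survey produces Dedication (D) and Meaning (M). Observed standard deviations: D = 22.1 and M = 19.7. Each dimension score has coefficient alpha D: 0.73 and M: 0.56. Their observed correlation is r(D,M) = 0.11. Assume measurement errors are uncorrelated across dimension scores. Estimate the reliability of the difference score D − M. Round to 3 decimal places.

0.612

Var(D−M) = 22.1² + 19.7² − 2·22.1·19.7·0.11 = 876.5 − 95.7814 = 780.719.
With uncorrelated errors the cross-covariances are all true-score covariance, so they carry over unchanged; only the diagonal terms shrink to ρᵢσᵢ².
True-score variance = [22.1²·0.73 + 19.7²·0.56] − 95.7814 = 573.87 − 95.7814 = 478.088.
Reliability = 478.088 / 780.719 = 0.612.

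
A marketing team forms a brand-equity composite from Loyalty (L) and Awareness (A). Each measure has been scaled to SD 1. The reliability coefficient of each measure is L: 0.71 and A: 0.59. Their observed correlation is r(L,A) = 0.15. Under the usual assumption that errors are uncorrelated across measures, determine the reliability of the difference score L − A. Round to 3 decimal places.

Var(L−A) = 1 + 1 − 2·0.15 = 2 − 0.3 = 1.7.
Under uncorrelated errors the observed covariances equal the true-score covariances, so only the own-variance terms attenuate.
True-score variance = [0.71 + 0.59] − 0.3 = 1.3 − 0.3 = 1.
Reliability = 1 / 1.7 = 0.588.

0.588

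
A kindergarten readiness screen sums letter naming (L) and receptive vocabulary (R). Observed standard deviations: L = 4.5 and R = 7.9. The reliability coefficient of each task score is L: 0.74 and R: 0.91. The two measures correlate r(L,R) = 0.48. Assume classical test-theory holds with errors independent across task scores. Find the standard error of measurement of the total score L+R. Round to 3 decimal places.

Var(total) = 82.66 + 34.128 = 116.788.
True-score variance = 71.7781 + 34.128 = 105.906, so reliability = 0.9068.
Error variance = 116.788 − 105.906 = 10.8819; SEM = √10.8819 = 3.299.

3.299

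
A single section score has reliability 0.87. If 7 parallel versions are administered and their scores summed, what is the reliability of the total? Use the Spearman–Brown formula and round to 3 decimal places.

ρ_k = kρ / (1 + (k−1)ρ) = 7·0.87 / (1 + 6·0.87) = 6.090 / 6.220 = 0.979.

0.979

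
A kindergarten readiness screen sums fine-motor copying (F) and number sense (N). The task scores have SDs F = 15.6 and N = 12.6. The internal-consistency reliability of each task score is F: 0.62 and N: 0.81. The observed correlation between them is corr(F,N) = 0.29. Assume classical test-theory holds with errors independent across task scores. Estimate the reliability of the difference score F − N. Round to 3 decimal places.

0.574

Var(F−N) = 15.6² + 12.6² − 2·15.6·12.6·0.29 = 402.12 − 114.005 = 288.115.
Under uncorrelated errors the observed covariances equal the true-score covariances, so only the own-variance terms attenuate.
True-score variance = [15.6²·0.62 + 12.6²·0.81] − 114.005 = 279.479 − 114.005 = 165.474.
Reliability = 165.474 / 288.115 = 0.574.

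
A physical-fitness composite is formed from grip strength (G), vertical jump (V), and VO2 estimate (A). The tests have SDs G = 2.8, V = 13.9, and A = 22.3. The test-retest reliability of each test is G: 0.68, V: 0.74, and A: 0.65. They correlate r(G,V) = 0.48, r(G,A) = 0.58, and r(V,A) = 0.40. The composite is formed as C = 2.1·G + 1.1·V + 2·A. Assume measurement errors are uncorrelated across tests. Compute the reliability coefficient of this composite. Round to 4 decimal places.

0.7595

Var(C) = 2.1²·2.8² + 1.1²·13.9² + 2²·22.3² + 2·[2.31·2.8·13.9·0.48 + 4.2·2.8·22.3·0.58 + 2.2·13.9·22.3·0.40] = 2257.52 + 936.064 = 3193.58.
With uncorrelated errors the cross-covariances are all true-score covariance, so they carry over unchanged; only the diagonal terms shrink to ρᵢσᵢ².
True-score variance = [2.1²·2.8²·0.68 + 1.1²·13.9²·0.74 + 2²·22.3²·0.65] + 936.064 = 1489.46 + 936.064 = 2425.53.
Reliability = 2425.53 / 3193.58 = 0.7595.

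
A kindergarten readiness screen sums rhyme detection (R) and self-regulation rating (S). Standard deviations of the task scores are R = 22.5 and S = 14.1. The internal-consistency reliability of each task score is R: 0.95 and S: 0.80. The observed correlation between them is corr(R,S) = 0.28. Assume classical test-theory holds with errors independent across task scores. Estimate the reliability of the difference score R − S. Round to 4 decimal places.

0.8766

Var(R−S) = 22.5² + 14.1² − 2·22.5·14.1·0.28 = 705.06 − 177.66 = 527.4.
Under uncorrelated errors the observed covariances equal the true-score covariances, so only the own-variance terms attenuate.
True-score variance = [22.5²·0.95 + 14.1²·0.80] − 177.66 = 639.986 − 177.66 = 462.325.
Reliability = 462.325 / 527.4 = 0.8766.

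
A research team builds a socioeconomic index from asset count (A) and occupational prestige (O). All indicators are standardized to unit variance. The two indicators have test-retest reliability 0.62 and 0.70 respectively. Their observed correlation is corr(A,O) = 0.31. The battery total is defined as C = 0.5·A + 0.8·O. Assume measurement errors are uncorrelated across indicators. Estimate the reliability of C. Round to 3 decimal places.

0.748

Var(C) = 0.5² + 0.8² + 2·[0.4·0.31] = 0.89 + 0.248 = 1.138.
With uncorrelated errors the cross-covariances are all true-score covariance, so they carry over unchanged; only the diagonal terms shrink to ρᵢσᵢ².
True-score variance = [0.5²·0.62 + 0.8²·0.70] + 0.248 = 0.603 + 0.248 = 0.851.
Reliability = 0.851 / 1.138 = 0.748.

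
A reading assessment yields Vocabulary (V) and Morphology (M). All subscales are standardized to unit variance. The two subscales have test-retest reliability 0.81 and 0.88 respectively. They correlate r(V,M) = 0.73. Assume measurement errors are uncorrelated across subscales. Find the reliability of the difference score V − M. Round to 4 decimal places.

Var(V−M) = 1 + 1 − 2·0.73 = 2 − 1.46 = 0.54.
Under uncorrelated errors the observed covariances equal the true-score covariances, so only the own-variance terms attenuate.
True-score variance = [0.81 + 0.88] − 1.46 = 1.69 − 1.46 = 0.23.
Reliability = 0.23 / 0.54 = 0.4259.

0.4259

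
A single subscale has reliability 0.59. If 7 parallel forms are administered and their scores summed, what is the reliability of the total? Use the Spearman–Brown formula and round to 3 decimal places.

ρ_k = kρ / (1 + (k−1)ρ) = 7·0.59 / (1 + 6·0.59) = 4.130 / 4.540 = 0.910.

0.910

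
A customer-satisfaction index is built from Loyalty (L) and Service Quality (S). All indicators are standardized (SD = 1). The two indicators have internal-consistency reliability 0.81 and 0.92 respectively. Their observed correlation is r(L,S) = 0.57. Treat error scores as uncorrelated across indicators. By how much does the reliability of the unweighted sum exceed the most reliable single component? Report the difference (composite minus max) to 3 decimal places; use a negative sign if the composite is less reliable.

-0.006

Var(sum) = 2 + 1.14 = 3.14; true-score variance = 1.73 + 1.14 = 2.87; composite reliability = 0.9140.
Max component reliability = 0.9200.
Difference = 0.9140 − 0.9200 = -0.006.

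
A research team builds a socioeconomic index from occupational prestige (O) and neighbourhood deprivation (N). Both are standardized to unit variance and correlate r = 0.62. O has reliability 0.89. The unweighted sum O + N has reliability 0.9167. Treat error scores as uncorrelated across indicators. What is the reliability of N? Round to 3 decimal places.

Var(O+N) = 2 + 2·0.62 = 3.240.
True-score variance = ρ_O + ρ_N + 2·0.62, so 0.9167 = (0.89 + ρ_N + 1.24) / 3.240.
ρ_N = 0.9167·3.240 − 0.89 − 1.24 = 0.840.

0.840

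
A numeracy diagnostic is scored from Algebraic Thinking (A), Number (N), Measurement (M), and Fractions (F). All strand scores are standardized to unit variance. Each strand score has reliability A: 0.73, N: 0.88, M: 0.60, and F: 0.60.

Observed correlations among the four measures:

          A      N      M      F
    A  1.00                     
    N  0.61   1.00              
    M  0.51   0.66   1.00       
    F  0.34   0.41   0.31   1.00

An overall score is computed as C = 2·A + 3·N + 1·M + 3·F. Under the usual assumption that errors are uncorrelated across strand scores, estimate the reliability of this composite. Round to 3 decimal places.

Var(C) = 2² + 3² + 1 + 3² + 2·[6·0.61 + 2·0.51 + 6·0.34 + 3·0.66 + 9·0.41 + 3·0.31] = 23 + 26.64 = 49.64.
Under uncorrelated errors the observed covariances equal the true-score covariances, so only the own-variance terms attenuate.
True-score variance = [2²·0.73 + 3²·0.88 + 0.60 + 3²·0.60] + 26.64 = 16.84 + 26.64 = 43.48.
Reliability = 43.48 / 49.64 = 0.876.

0.876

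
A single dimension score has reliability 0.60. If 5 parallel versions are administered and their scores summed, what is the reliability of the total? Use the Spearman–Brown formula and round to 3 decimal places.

ρ_k = kρ / (1 + (k−1)ρ) = 5·0.60 / (1 + 4·0.60) = 3.000 / 3.400 = 0.882.

0.882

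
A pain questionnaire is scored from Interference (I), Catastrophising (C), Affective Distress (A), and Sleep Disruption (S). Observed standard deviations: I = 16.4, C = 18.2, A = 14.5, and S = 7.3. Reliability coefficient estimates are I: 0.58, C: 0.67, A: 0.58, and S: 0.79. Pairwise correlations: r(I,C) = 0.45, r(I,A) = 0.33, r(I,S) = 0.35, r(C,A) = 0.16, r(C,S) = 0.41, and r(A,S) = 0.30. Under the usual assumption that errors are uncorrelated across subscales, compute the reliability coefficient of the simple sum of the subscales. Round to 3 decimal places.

0.803

Var(I+C+A+S) = 16.4² + 18.2² + 14.5² + 7.3² + 2·[16.4·18.2·0.45 + 16.4·14.5·0.33 + 16.4·7.3·0.35 + 18.2·14.5·0.16 + 18.2·7.3·0.41 + 14.5·7.3·0.30] = 863.74 + 766.287 = 1630.03.
With uncorrelated errors the cross-covariances are all true-score covariance, so they carry over unchanged; only the diagonal terms shrink to ρᵢσᵢ².
True-score variance = [16.4²·0.58 + 18.2²·0.67 + 14.5²·0.58 + 7.3²·0.79] + 766.287 = 541.972 + 766.287 = 1308.26.
Reliability = 1308.26 / 1630.03 = 0.803.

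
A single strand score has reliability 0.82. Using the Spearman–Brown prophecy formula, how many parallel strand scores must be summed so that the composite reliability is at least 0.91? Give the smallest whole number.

3

k ≥ ρ*(1−ρ₁)/(ρ₁(1−ρ*)) = 0.91·0.18 / (0.82·0.09) = 2.220.
Smallest integer k = 3.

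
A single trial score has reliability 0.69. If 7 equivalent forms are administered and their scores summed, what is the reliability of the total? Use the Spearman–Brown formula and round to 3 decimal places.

ρ_k = kρ / (1 + (k−1)ρ) = 7·0.69 / (1 + 6·0.69) = 4.830 / 5.140 = 0.940.

0.940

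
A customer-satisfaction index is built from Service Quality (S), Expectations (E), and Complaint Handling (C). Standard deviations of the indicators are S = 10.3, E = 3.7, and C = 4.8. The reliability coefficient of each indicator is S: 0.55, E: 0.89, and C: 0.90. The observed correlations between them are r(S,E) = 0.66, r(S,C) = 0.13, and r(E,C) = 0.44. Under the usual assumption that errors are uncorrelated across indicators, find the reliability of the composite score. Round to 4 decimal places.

0.7674

Var(S+E+C) = 10.3² + 3.7² + 4.8² + 2·[10.3·3.7·0.66 + 10.3·4.8·0.13 + 3.7·4.8·0.44] = 142.82 + 78.7884 = 221.608.
Because errors are independent across components, Cov(Tᵢ,Tⱼ) = Cov(Xᵢ,Xⱼ); the off-diagonal part of the true-score variance is the same as above.
True-score variance = [10.3²·0.55 + 3.7²·0.89 + 4.8²·0.90] + 78.7884 = 91.2696 + 78.7884 = 170.058.
Reliability = 170.058 / 221.608 = 0.7674.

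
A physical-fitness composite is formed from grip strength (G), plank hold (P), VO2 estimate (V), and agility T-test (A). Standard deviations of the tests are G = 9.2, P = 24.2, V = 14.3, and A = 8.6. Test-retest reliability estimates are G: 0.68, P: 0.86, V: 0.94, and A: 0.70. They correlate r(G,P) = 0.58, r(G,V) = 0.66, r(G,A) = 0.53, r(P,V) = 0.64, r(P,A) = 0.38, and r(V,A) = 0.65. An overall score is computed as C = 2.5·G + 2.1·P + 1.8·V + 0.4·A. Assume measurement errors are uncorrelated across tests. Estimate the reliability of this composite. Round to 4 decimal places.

Var(C) = 2.5²·9.2² + 2.1²·24.2² + 1.8²·14.3² + 0.4²·8.6² + 2·[5.25·9.2·24.2·0.58 + 4.5·9.2·14.3·0.66 + 9.2·8.6·0.53 + 3.78·24.2·14.3·0.64 + 0.84·24.2·8.6·0.38 + 0.72·14.3·8.6·0.65] = 3786.05 + 4143.56 = 7929.61.
With uncorrelated errors the cross-covariances are all true-score covariance, so they carry over unchanged; only the diagonal terms shrink to ρᵢσᵢ².
True-score variance = [2.5²·9.2²·0.68 + 2.1²·24.2²·0.86 + 1.8²·14.3²·0.94 + 0.4²·8.6²·0.70] + 4143.56 = 3211.9 + 4143.56 = 7355.46.
Reliability = 7355.46 / 7929.61 = 0.9276.

0.9276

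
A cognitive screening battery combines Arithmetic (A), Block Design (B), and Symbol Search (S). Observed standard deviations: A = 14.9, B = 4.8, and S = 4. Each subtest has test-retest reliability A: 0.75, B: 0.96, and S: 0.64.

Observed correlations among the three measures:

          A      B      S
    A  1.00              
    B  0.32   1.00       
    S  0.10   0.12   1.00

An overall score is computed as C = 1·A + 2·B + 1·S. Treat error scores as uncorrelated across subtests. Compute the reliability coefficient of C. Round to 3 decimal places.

Var(C) = 14.9² + 2²·4.8² + 4² + 2·[2·14.9·4.8·0.32 + 14.9·4·0.10 + 2·4.8·4·0.12] = 330.17 + 112.682 = 442.852.
Under uncorrelated errors the observed covariances equal the true-score covariances, so only the own-variance terms attenuate.
True-score variance = [14.9²·0.75 + 2²·4.8²·0.96 + 4²·0.64] + 112.682 = 265.221 + 112.682 = 377.903.
Reliability = 377.903 / 442.852 = 0.853.

0.853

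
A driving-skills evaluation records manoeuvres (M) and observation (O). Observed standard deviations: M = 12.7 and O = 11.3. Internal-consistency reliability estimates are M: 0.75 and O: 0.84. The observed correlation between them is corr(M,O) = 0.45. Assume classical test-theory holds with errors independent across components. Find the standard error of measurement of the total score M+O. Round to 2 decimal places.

7.79

Var(total) = 288.98 + 129.159 = 418.139.
True-score variance = 228.227 + 129.159 = 357.386, so reliability = 0.8547.
Error variance = 418.139 − 357.386 = 60.7529; SEM = √60.7529 = 7.79.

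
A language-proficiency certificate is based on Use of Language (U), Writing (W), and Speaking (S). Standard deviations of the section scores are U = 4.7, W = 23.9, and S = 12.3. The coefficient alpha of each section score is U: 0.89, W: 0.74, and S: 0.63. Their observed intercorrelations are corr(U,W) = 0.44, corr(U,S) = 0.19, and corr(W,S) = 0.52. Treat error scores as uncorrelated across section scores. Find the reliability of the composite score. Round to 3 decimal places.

Var(U+W+S) = 4.7² + 23.9² + 12.3² + 2·[4.7·23.9·0.44 + 4.7·12.3·0.19 + 23.9·12.3·0.52] = 744.59 + 426.547 = 1171.14.
Because errors are independent across components, Cov(Tᵢ,Tⱼ) = Cov(Xᵢ,Xⱼ); the off-diagonal part of the true-score variance is the same as above.
True-score variance = [4.7²·0.89 + 23.9²·0.74 + 12.3²·0.63] + 426.547 = 537.668 + 426.547 = 964.215.
Reliability = 964.215 / 1171.14 = 0.823.

0.823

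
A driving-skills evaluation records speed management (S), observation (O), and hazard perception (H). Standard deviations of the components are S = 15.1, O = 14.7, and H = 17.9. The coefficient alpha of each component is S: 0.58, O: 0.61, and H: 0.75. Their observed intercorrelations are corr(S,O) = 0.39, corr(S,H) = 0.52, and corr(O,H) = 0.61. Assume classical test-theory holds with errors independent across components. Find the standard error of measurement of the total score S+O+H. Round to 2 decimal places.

Var(total) = 764.51 + 775.257 = 1539.77.
True-score variance = 504.368 + 775.257 = 1279.62, so reliability = 0.8311.
Error variance = 1539.77 − 1279.62 = 260.142; SEM = √260.142 = 16.13.

16.13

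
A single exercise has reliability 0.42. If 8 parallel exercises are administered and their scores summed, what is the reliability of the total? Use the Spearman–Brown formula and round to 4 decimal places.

ρ_k = kρ / (1 + (k−1)ρ) = 8·0.42 / (1 + 7·0.42) = 3.360 / 3.940 = 0.8528.

0.8528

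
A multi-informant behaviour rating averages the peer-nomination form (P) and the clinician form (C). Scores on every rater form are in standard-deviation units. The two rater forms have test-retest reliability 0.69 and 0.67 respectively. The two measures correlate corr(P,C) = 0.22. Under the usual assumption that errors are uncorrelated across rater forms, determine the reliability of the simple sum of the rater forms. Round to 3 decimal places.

Var(P+C) = 2 + 2·[0.22] = 2 + 0.44 = 2.44.
Because errors are independent across components, Cov(Tᵢ,Tⱼ) = Cov(Xᵢ,Xⱼ); the off-diagonal part of the true-score variance is the same as above.
True-score variance = [0.69 + 0.67] + 0.44 = 1.36 + 0.44 = 1.8.
Reliability = 1.8 / 2.44 = 0.738.

0.738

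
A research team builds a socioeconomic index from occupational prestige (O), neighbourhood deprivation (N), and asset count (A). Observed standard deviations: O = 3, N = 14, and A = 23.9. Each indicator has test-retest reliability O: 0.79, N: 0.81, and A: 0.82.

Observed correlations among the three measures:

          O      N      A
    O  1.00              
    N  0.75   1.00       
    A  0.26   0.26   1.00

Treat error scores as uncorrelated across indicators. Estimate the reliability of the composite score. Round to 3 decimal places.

0.865

Var(O+N+A) = 3² + 14² + 23.9² + 2·[3·14·0.75 + 3·23.9·0.26 + 14·23.9·0.26] = 776.21 + 274.276 = 1050.49.
Under uncorrelated errors the observed covariances equal the true-score covariances, so only the own-variance terms attenuate.
True-score variance = [3²·0.79 + 14²·0.81 + 23.9²·0.82] + 274.276 = 634.262 + 274.276 = 908.538.
Reliability = 908.538 / 1050.49 = 0.865.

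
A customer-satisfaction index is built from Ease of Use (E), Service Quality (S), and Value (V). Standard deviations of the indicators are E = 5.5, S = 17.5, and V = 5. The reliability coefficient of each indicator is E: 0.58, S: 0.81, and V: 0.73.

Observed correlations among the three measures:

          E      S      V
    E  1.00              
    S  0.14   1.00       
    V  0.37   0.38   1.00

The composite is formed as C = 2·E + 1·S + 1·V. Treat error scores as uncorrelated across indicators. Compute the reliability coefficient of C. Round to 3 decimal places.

Var(C) = 2²·5.5² + 17.5² + 5² + 2·[2·5.5·17.5·0.14 + 2·5.5·5·0.37 + 17.5·5·0.38] = 452.25 + 161.1 = 613.35.
With uncorrelated errors the cross-covariances are all true-score covariance, so they carry over unchanged; only the diagonal terms shrink to ρᵢσᵢ².
True-score variance = [2²·5.5²·0.58 + 17.5²·0.81 + 5²·0.73] + 161.1 = 336.493 + 161.1 = 497.593.
Reliability = 497.593 / 613.35 = 0.811.

0.811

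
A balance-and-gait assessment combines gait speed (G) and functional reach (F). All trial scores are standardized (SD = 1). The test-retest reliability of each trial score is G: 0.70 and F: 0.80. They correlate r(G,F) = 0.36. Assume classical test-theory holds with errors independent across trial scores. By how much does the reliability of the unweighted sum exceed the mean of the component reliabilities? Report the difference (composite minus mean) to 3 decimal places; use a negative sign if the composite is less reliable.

Var(sum) = 2 + 0.72 = 2.72; true-score variance = 1.5 + 0.72 = 2.22; composite reliability = 0.8162.
Mean component reliability = 0.7500.
Difference = 0.8162 − 0.7500 = 0.066.

0.066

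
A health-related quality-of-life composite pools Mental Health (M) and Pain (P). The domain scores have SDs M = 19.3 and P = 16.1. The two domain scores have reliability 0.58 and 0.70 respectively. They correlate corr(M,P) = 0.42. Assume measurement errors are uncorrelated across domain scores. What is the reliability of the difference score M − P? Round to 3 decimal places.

Var(M−P) = 19.3² + 16.1² − 2·19.3·16.1·0.42 = 631.7 − 261.013 = 370.687.
Because errors are independent across components, Cov(Tᵢ,Tⱼ) = Cov(Xᵢ,Xⱼ); the off-diagonal part of the true-score variance is the same as above.
True-score variance = [19.3²·0.58 + 16.1²·0.70] − 261.013 = 397.491 − 261.013 = 136.478.
Reliability = 136.478 / 370.687 = 0.368.

0.368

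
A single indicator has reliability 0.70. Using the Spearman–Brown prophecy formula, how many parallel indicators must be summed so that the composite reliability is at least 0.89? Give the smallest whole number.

4

k ≥ ρ*(1−ρ₁)/(ρ₁(1−ρ*)) = 0.89·0.30 / (0.70·0.11) = 3.468.
Smallest integer k = 4.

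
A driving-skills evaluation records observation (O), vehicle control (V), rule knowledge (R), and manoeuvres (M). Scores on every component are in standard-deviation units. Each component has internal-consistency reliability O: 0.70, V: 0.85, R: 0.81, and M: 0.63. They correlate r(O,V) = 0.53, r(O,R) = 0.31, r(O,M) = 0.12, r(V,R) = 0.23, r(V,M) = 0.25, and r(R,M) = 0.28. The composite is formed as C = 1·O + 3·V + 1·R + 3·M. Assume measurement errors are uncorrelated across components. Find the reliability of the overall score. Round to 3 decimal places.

Var(C) = 1 + 3² + 1 + 3² + 2·[3·0.53 + 0.31 + 3·0.12 + 3·0.23 + 9·0.25 + 3·0.28] = 20 + 12.08 = 32.08.
Under uncorrelated errors the observed covariances equal the true-score covariances, so only the own-variance terms attenuate.
True-score variance = [0.70 + 3²·0.85 + 0.81 + 3²·0.63] + 12.08 = 14.83 + 12.08 = 26.91.
Reliability = 26.91 / 32.08 = 0.839.

0.839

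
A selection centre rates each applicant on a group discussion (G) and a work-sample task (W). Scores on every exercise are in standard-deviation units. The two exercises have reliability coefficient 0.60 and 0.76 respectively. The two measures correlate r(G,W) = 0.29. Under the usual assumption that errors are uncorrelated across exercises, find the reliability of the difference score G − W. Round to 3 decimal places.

Var(G−W) = 1 + 1 − 2·0.29 = 2 − 0.58 = 1.42.
With uncorrelated errors the cross-covariances are all true-score covariance, so they carry over unchanged; only the diagonal terms shrink to ρᵢσᵢ².
True-score variance = [0.60 + 0.76] − 0.58 = 1.36 − 0.58 = 0.78.
Reliability = 0.78 / 1.42 = 0.549.

0.549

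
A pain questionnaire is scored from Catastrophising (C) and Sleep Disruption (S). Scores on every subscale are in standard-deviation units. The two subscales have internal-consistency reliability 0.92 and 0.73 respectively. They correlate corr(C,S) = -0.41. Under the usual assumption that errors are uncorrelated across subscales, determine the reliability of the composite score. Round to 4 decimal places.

0.7034

Var(C+S) = 2 + 2·[(-0.41)] = 2 − 0.82 = 1.18.
Under uncorrelated errors the observed covariances equal the true-score covariances, so only the own-variance terms attenuate.
True-score variance = [0.92 + 0.73] − 0.82 = 1.65 − 0.82 = 0.83.
Reliability = 0.83 / 1.18 = 0.7034.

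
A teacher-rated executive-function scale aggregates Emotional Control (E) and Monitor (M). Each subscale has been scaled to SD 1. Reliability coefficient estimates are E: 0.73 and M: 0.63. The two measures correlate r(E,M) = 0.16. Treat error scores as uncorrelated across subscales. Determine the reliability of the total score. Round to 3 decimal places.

0.724

Var(E+M) = 2 + 2·[0.16] = 2 + 0.32 = 2.32.
Under uncorrelated errors the observed covariances equal the true-score covariances, so only the own-variance terms attenuate.
True-score variance = [0.73 + 0.63] + 0.32 = 1.36 + 0.32 = 1.68.
Reliability = 1.68 / 2.32 = 0.724.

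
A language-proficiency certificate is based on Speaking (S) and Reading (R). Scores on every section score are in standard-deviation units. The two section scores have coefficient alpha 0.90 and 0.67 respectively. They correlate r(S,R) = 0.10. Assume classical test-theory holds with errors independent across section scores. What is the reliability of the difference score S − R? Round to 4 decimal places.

Var(S−R) = 1 + 1 − 2·0.10 = 2 − 0.2 = 1.8.
Because errors are independent across components, Cov(Tᵢ,Tⱼ) = Cov(Xᵢ,Xⱼ); the off-diagonal part of the true-score variance is the same as above.
True-score variance = [0.90 + 0.67] − 0.2 = 1.57 − 0.2 = 1.37.
Reliability = 1.37 / 1.8 = 0.7611.

0.7611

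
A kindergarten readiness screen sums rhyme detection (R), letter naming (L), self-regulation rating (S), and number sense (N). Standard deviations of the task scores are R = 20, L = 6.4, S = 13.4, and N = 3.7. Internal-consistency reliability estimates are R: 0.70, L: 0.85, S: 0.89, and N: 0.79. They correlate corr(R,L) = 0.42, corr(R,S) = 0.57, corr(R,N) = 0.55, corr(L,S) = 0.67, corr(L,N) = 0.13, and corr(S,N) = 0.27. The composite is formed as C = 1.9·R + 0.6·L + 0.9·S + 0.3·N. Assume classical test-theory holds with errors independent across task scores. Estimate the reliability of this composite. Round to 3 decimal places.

0.809

Var(C) = 1.9²·20² + 0.6²·6.4² + 0.9²·13.4² + 0.3²·3.7² + 2·[1.14·20·6.4·0.42 + 1.71·20·13.4·0.57 + 0.57·20·3.7·0.55 + 0.54·6.4·13.4·0.67 + 0.18·6.4·3.7·0.13 + 0.27·13.4·3.7·0.27] = 1605.42 + 761.803 = 2367.22.
Because errors are independent across components, Cov(Tᵢ,Tⱼ) = Cov(Xᵢ,Xⱼ); the off-diagonal part of the true-score variance is the same as above.
True-score variance = [1.9²·20²·0.70 + 0.6²·6.4²·0.85 + 0.9²·13.4²·0.89 + 0.3²·3.7²·0.79] + 761.803 = 1153.75 + 761.803 = 1915.55.
Reliability = 1915.55 / 2367.22 = 0.809.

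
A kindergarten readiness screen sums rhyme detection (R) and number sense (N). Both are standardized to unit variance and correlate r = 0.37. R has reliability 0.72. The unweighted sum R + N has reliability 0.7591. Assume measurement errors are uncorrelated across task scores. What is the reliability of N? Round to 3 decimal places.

0.620

Var(R+N) = 2 + 2·0.37 = 2.740.
True-score variance = ρ_R + ρ_N + 2·0.37, so 0.7591 = (0.72 + ρ_N + 0.74) / 2.740.
ρ_N = 0.7591·2.740 − 0.72 − 0.74 = 0.620.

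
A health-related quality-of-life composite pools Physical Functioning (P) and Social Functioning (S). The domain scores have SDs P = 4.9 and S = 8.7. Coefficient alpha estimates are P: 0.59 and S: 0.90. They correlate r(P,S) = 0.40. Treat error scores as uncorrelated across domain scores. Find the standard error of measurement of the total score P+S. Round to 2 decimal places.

Var(total) = 99.7 + 34.104 = 133.804.
True-score variance = 82.2869 + 34.104 = 116.391, so reliability = 0.8699.
Error variance = 133.804 − 116.391 = 17.4131; SEM = √17.4131 = 4.17.

4.17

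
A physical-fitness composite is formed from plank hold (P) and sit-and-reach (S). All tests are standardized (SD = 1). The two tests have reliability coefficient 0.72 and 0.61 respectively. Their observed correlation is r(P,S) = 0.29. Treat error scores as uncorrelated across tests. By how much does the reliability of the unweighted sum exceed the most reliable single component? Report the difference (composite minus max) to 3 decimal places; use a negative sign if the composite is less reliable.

Var(sum) = 2 + 0.58 = 2.58; true-score variance = 1.33 + 0.58 = 1.91; composite reliability = 0.7403.
Max component reliability = 0.7200.
Difference = 0.7403 − 0.7200 = 0.020.

0.020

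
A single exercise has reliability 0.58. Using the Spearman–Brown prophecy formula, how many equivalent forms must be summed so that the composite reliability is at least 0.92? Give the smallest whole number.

k ≥ ρ*(1−ρ₁)/(ρ₁(1−ρ*)) = 0.92·0.42 / (0.58·0.08) = 8.328.
Smallest integer k = 9.

9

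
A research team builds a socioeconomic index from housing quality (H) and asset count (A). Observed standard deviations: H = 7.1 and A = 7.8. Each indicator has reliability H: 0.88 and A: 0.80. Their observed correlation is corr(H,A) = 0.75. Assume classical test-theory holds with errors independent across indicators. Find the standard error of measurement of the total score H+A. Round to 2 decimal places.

4.27

Var(total) = 111.25 + 83.07 = 194.32.
True-score variance = 93.0328 + 83.07 = 176.103, so reliability = 0.9063.
Error variance = 194.32 − 176.103 = 18.2172; SEM = √18.2172 = 4.27.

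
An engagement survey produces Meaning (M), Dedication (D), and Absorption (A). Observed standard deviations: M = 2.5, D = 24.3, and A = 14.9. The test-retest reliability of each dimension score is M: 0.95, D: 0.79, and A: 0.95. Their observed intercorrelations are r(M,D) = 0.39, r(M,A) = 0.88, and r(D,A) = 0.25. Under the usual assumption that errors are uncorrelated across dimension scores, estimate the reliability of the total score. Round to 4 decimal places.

Var(M+D+A) = 2.5² + 24.3² + 14.9² + 2·[2.5·24.3·0.39 + 2.5·14.9·0.88 + 24.3·14.9·0.25] = 818.75 + 293.98 = 1112.73.
Under uncorrelated errors the observed covariances equal the true-score covariances, so only the own-variance terms attenuate.
True-score variance = [2.5²·0.95 + 24.3²·0.79 + 14.9²·0.95] + 293.98 = 683.334 + 293.98 = 977.314.
Reliability = 977.314 / 1112.73 = 0.8783.

0.8783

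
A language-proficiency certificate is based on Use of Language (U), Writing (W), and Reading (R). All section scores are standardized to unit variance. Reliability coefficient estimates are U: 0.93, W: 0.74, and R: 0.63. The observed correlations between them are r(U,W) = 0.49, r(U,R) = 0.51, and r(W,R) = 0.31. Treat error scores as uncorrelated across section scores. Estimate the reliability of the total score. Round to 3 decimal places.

Var(U+W+R) = 3 + 2·[0.49 + 0.51 + 0.31] = 3 + 2.62 = 5.62.
Under uncorrelated errors the observed covariances equal the true-score covariances, so only the own-variance terms attenuate.
True-score variance = [0.93 + 0.74 + 0.63] + 2.62 = 2.3 + 2.62 = 4.92.
Reliability = 4.92 / 5.62 = 0.875.

0.875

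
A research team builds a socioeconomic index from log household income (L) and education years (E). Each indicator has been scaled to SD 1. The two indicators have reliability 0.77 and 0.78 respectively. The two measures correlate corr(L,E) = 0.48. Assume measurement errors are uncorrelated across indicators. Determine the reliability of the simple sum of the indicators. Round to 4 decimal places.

0.8480

Var(L+E) = 2 + 2·[0.48] = 2 + 0.96 = 2.96.
With uncorrelated errors the cross-covariances are all true-score covariance, so they carry over unchanged; only the diagonal terms shrink to ρᵢσᵢ².
True-score variance = [0.77 + 0.78] + 0.96 = 1.55 + 0.96 = 2.51.
Reliability = 2.51 / 2.96 = 0.8480.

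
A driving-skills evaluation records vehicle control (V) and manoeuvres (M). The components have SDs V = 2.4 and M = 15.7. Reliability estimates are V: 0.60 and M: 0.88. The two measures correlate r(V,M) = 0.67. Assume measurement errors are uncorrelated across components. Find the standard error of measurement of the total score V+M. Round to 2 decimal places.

Var(total) = 252.25 + 50.4912 = 302.741.
True-score variance = 220.367 + 50.4912 = 270.858, so reliability = 0.8947.
Error variance = 302.741 − 270.858 = 31.8828; SEM = √31.8828 = 5.65.

5.65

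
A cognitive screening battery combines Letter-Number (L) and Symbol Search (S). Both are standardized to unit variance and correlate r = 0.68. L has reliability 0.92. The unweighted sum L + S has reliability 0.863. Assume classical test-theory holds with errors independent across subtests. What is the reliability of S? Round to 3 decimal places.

Var(L+S) = 2 + 2·0.68 = 3.360.
True-score variance = ρ_L + ρ_S + 2·0.68, so 0.863 = (0.92 + ρ_S + 1.36) / 3.360.
ρ_S = 0.863·3.360 − 0.92 − 1.36 = 0.620.

0.620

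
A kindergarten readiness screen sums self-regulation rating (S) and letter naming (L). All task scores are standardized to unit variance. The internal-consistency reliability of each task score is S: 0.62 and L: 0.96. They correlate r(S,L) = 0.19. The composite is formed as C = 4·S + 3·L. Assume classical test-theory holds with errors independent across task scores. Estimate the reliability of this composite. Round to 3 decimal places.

0.782

Var(C) = 4² + 3² + 2·[12·0.19] = 25 + 4.56 = 29.56.
Under uncorrelated errors the observed covariances equal the true-score covariances, so only the own-variance terms attenuate.
True-score variance = [4²·0.62 + 3²·0.96] + 4.56 = 18.56 + 4.56 = 23.12.
Reliability = 23.12 / 29.56 = 0.782.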